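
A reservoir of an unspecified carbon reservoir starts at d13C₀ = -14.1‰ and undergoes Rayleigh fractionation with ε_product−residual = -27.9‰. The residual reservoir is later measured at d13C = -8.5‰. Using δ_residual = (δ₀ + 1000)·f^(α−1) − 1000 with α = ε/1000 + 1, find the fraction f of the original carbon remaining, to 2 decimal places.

0.82

α − 1 = ε/1000 = -0.0279
(δ_res + 1000)/(δ₀ + 1000) = (-8.5 + 1000)/(-14.1 + 1000) = 991.5/985.9 = 1.005680
f = 1.005680^(1/-0.0279) = exp(ln(1.005680)/-0.0279) = exp(0.00566/-0.0279)
f = exp(-0.2030) = 0.8163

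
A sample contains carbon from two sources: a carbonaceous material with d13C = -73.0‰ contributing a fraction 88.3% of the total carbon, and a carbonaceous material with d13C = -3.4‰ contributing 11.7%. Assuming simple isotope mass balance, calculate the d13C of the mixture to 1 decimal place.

δ_mix = f_A·δ_A + f_B·δ_B
δ_mix = 0.883 × (-73.0) + 0.117 × (-3.4)
δ_mix = -64.46 + -0.40 = -64.86‰

-64.9‰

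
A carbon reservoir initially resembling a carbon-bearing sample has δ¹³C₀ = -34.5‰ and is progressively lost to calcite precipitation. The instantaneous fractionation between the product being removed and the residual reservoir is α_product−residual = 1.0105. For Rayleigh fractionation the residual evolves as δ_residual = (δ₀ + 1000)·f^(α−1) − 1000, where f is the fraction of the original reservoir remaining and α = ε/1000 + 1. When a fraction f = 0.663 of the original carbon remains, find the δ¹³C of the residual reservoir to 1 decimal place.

Rayleigh residual: δ_res = (δ₀ + 1000)·f^(α−1) − 1000
α − 1 = 0.01050
f^(α−1) = 0.663^(0.01050) = 0.995694
δ_res = (-34.5 + 1000) × 0.995694 − 1000 = 961.343 − 1000 = -38.66‰

-38.7‰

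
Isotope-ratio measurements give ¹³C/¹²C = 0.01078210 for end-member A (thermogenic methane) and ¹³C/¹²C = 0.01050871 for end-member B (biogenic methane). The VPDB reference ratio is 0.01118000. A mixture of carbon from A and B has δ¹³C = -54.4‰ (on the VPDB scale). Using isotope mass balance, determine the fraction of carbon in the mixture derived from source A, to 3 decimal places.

0.231

δ_A = (0.01078210/0.01118000 − 1)×1000 = (0.964410 − 1)×1000 = -35.590‰
δ_B = (0.01050871/0.01118000 − 1)×1000 = (0.939956 − 1)×1000 = -60.044‰
f_A = (δ_mix − δ_B)/(δ_A − δ_B) = (-54.4 − (-60.044))/(-35.590 − (-60.044))
f_A = 5.644 / 24.453 = 0.2308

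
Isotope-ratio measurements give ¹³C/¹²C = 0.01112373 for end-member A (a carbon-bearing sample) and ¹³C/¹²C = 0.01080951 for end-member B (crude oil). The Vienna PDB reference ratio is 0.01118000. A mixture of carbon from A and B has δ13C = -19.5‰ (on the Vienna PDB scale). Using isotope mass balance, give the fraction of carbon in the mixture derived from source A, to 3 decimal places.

δ_A = (0.01112373/0.01118000 − 1)×1000 = (0.994967 − 1)×1000 = -5.033‰
δ_B = (0.01080951/0.01118000 − 1)×1000 = (0.966861 − 1)×1000 = -33.139‰
f_A = (δ_mix − δ_B)/(δ_A − δ_B) = (-19.5 − (-33.139))/(-5.033 − (-33.139))
f_A = 13.639 / 28.106 = 0.4853

0.485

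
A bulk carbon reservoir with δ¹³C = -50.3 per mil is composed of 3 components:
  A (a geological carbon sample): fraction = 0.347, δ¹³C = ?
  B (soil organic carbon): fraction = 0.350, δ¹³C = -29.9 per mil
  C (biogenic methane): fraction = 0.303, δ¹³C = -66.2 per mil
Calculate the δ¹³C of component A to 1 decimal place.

Isotope mass balance: δ_bulk = Σ fᵢ·δᵢ.
-50.3 = 0.347×δ_A + 0.350×(-29.9) + 0.303×(-66.2)
0.347·δ_A = -50.3 − (-30.524) = -19.776
δ_A = -19.776 / 0.347 = -56.99 per mil

-57.0 per mil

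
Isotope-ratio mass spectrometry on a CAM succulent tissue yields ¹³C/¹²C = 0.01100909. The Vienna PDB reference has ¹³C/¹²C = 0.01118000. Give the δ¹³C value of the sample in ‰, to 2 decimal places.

-15.29‰

δ¹³C = (R_sample / R_standard − 1) × 1000
R_sample / R_standard = 0.01100909 / 0.01118000 = 0.984713
δ¹³C = (0.984713 − 1) × 1000 = -15.287‰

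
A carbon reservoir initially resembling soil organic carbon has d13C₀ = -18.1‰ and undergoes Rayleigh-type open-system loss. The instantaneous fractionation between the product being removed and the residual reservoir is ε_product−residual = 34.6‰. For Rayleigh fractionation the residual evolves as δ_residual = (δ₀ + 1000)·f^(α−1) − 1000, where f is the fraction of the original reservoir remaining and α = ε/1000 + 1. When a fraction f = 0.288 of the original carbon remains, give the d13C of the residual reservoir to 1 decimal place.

-59.5‰

Rayleigh residual: δ_res = (δ₀ + 1000)·f^(α−1) − 1000
α = ε/1000 + 1 = 1.03460, so α − 1 = 0.03460
f^(α−1) = 0.288^(0.03460) = 0.957844
δ_res = (-18.1 + 1000) × 0.957844 − 1000 = 940.507 − 1000 = -59.49‰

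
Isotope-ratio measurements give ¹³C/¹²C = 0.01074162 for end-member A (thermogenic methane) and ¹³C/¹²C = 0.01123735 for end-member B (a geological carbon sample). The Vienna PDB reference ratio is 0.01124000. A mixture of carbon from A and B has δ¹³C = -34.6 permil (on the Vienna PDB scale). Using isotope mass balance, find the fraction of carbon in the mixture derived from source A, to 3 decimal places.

0.779

δ_A = (0.01074162/0.01124000 − 1)×1000 = (0.955660 − 1)×1000 = -44.340 permil
δ_B = (0.01123735/0.01124000 − 1)×1000 = (0.999764 − 1)×1000 = -0.236 permil
f_A = (δ_mix − δ_B)/(δ_A − δ_B) = (-34.6 − (-0.236))/(-44.340 − (-0.236))
f_A = -34.364 / -44.104 = 0.7792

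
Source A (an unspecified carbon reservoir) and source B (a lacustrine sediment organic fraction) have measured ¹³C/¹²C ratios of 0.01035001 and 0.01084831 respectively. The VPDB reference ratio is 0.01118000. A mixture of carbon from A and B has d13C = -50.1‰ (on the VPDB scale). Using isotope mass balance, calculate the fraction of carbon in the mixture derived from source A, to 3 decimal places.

δ_A = (0.01035001/0.01118000 − 1)×1000 = (0.925761 − 1)×1000 = -74.239‰
δ_B = (0.01084831/0.01118000 − 1)×1000 = (0.970332 − 1)×1000 = -29.668‰
f_A = (δ_mix − δ_B)/(δ_A − δ_B) = (-50.1 − (-29.668))/(-74.239 − (-29.668))
f_A = -20.432 / -44.571 = 0.4584

0.458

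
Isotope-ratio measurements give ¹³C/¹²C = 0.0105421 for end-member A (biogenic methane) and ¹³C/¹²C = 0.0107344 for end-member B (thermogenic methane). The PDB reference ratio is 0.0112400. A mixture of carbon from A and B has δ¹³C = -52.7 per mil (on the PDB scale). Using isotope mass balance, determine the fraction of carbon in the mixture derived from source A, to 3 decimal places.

δ_A = (0.0105421/0.0112400 − 1)×1000 = (0.937909 − 1)×1000 = -62.091 per mil
δ_B = (0.0107344/0.0112400 − 1)×1000 = (0.955018 − 1)×1000 = -44.982 per mil
f_A = (δ_mix − δ_B)/(δ_A − δ_B) = (-52.7 − (-44.982))/(-62.091 − (-44.982))
f_A = -7.718 / -17.109 = 0.4511

0.451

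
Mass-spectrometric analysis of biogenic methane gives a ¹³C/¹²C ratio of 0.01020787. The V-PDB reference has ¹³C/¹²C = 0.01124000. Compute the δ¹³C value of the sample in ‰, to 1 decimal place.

δ¹³C = (R_sample / R_standard − 1) × 1000
R_sample / R_standard = 0.01020787 / 0.01124000 = 0.908173
δ¹³C = (0.908173 − 1) × 1000 = -91.83‰

-91.8‰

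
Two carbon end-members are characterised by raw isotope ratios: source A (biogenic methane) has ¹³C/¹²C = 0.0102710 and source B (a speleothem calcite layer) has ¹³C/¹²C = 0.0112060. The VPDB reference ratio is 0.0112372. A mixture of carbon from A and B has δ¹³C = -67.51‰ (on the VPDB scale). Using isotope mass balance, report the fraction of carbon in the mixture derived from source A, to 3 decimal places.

δ_A = (0.0102710/0.0112372 − 1)×1000 = (0.914018 − 1)×1000 = -85.982‰
δ_B = (0.0112060/0.0112372 − 1)×1000 = (0.997224 − 1)×1000 = -2.776‰
f_A = (δ_mix − δ_B)/(δ_A − δ_B) = (-67.51 − (-2.776))/(-85.982 − (-2.776))
f_A = -64.734 / -83.206 = 0.7780

0.778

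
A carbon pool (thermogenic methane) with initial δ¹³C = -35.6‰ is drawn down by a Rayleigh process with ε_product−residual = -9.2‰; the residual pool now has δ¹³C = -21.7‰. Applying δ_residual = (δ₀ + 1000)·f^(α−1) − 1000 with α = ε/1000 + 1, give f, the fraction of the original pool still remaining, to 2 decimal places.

0.21

α − 1 = ε/1000 = -0.0092
(δ_res + 1000)/(δ₀ + 1000) = (-21.7 + 1000)/(-35.6 + 1000) = 978.3/964.4 = 1.014413
f = 1.014413^(1/-0.0092) = exp(ln(1.014413)/-0.0092) = exp(0.01431/-0.0092)
f = exp(-1.5555) = 0.2111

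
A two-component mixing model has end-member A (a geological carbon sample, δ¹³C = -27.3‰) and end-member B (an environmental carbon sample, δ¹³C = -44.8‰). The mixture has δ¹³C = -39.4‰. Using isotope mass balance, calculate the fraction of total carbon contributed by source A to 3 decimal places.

0.309

δ_mix = f_A·δ_A + (1 − f_A)·δ_B  ⇒  f_A = (δ_mix − δ_B)/(δ_A − δ_B)
f_A = (-39.4 − (-44.8)) / (-27.3 − (-44.8))
f_A = 5.4 / 17.5 = 0.3086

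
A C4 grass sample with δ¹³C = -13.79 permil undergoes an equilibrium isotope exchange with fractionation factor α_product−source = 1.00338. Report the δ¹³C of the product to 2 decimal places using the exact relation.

δ_product = (δ_source + 1000)·α − 1000
δ_product = (-13.79 + 1000) × 1.00338 − 1000
δ_product = 989.543 − 1000 = -10.457 permil

-10.46 permil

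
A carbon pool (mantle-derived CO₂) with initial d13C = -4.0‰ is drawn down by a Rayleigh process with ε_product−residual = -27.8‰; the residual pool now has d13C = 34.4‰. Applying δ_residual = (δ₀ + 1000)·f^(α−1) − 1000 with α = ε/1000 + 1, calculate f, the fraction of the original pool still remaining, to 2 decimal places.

0.26

α − 1 = ε/1000 = -0.0278
(δ_res + 1000)/(δ₀ + 1000) = (34.4 + 1000)/(-4.0 + 1000) = 1034.4/996.0 = 1.038554
f = 1.038554^(1/-0.0278) = exp(ln(1.038554)/-0.0278) = exp(0.03783/-0.0278)
f = exp(-1.3608) = 0.2565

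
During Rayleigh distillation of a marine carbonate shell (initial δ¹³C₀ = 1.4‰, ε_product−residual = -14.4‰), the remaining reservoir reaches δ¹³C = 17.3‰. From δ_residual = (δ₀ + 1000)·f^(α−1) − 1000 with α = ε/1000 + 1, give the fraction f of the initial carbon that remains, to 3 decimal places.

0.335

α − 1 = ε/1000 = -0.0144
(δ_res + 1000)/(δ₀ + 1000) = (17.3 + 1000)/(1.4 + 1000) = 1017.3/1001.4 = 1.015878
f = 1.015878^(1/-0.0144) = exp(ln(1.015878)/-0.0144) = exp(0.01575/-0.0144)
f = exp(-1.0940) = 0.3349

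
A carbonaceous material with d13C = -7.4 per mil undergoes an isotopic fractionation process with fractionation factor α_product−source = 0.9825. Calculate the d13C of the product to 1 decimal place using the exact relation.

-24.8 per mil

δ_product = (δ_source + 1000)·α − 1000
δ_product = (-7.4 + 1000) × 0.9825 − 1000
δ_product = 975.230 − 1000 = -24.77 per mil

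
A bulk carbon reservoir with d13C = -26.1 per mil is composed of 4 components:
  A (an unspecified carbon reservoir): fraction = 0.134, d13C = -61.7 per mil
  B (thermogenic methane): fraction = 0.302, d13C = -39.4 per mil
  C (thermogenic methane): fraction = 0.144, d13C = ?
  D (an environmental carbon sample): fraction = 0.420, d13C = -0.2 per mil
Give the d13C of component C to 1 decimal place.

Isotope mass balance: δ_bulk = Σ fᵢ·δᵢ.
-26.1 = 0.134×(-61.7) + 0.302×(-39.4) + 0.144×δ_C + 0.420×(-0.2)
0.144·δ_C = -26.1 − (-20.251) = -5.849
δ_C = -5.849 / 0.144 = -40.62 per mil

-40.6 per mil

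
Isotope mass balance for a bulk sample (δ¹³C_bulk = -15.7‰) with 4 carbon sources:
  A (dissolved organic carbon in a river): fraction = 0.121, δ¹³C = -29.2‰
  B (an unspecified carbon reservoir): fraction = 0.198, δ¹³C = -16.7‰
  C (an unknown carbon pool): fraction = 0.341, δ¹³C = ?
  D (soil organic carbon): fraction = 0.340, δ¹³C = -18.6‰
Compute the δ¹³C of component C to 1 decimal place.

Isotope mass balance: δ_bulk = Σ fᵢ·δᵢ.
-15.7 = 0.121×(-29.2) + 0.198×(-16.7) + 0.341×δ_C + 0.340×(-18.6)
0.341·δ_C = -15.7 − (-13.164) = -2.536
δ_C = -2.536 / 0.341 = -7.44‰

-7.4‰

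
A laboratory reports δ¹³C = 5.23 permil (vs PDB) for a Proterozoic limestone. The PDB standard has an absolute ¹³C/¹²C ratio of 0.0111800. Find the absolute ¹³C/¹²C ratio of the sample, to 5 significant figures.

0.011238

R_sample = R_standard × (δ¹³C/1000 + 1)
R_sample = 0.0111800 × (5.23/1000 + 1) = 0.0111800 × 1.005230
R_sample = 0.0112385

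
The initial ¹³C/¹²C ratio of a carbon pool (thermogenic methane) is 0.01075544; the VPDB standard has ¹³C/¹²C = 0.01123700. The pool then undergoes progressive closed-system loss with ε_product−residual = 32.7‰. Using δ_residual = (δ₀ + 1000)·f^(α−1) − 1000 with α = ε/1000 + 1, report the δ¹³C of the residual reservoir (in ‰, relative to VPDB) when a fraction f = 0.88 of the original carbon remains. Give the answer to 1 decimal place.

δ₀ = (0.01075544/0.01123700 − 1)×1000 = (0.957145 − 1)×1000 = -42.855‰
α − 1 = ε/1000 = 0.0327
f^(α−1) = 0.88^(0.0327) = 0.995829
δ_res = (-42.855 + 1000) × 0.995829 − 1000 = 953.152 − 1000 = -46.85‰

-46.8‰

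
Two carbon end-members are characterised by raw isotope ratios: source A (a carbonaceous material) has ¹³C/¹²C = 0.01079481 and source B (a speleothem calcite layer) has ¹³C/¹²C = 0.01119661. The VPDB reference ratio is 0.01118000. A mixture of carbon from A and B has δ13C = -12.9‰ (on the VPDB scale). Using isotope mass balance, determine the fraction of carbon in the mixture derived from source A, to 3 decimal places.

0.400

δ_A = (0.01079481/0.01118000 − 1)×1000 = (0.965547 − 1)×1000 = -34.453‰
δ_B = (0.01119661/0.01118000 − 1)×1000 = (1.001486 − 1)×1000 = 1.486‰
f_A = (δ_mix − δ_B)/(δ_A − δ_B) = (-12.9 − (1.486))/(-34.453 − (1.486))
f_A = -14.386 / -35.939 = 0.4003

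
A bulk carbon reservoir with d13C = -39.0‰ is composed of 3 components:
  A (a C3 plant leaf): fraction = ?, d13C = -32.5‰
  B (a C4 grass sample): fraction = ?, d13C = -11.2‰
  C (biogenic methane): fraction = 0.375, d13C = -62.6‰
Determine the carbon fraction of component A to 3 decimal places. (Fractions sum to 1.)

Let f_A and f_B be the unknown fractions; fractions sum to 1 so f_A + f_B = 0.625.
Mass balance: Σ fᵢ·δᵢ = δ_bulk ⇒ f_A·(-32.5) + f_B·(-11.2) = -39.0 − (-23.475) = -15.525
Substitute f_B = 0.625 − f_A:
f_A·(-32.5 − -11.2) = -15.525 − 0.625×(-11.2) = -8.525
f_A = -8.525 / -21.3 = 0.4002

0.400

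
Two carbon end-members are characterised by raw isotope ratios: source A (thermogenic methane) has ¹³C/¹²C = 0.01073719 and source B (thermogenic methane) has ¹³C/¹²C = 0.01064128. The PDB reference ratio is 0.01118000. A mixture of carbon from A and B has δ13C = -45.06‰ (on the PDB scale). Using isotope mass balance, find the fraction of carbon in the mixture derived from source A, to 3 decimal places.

δ_A = (0.01073719/0.01118000 − 1)×1000 = (0.960393 − 1)×1000 = -39.607‰
δ_B = (0.01064128/0.01118000 − 1)×1000 = (0.951814 − 1)×1000 = -48.186‰
f_A = (δ_mix − δ_B)/(δ_A − δ_B) = (-45.06 − (-48.186))/(-39.607 − (-48.186))
f_A = 3.126 / 8.579 = 0.3644

0.364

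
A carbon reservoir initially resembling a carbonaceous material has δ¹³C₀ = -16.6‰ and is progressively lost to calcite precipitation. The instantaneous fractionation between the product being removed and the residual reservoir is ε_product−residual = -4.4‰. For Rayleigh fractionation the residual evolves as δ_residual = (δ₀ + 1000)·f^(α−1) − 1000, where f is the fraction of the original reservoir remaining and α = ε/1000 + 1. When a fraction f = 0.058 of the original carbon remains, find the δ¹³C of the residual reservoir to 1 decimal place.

-4.2‰

Rayleigh residual: δ_res = (δ₀ + 1000)·f^(α−1) − 1000
α = ε/1000 + 1 = 0.99560, so α − 1 = -0.00440
f^(α−1) = 0.058^(-0.00440) = 1.012607
δ_res = (-16.6 + 1000) × 1.012607 − 1000 = 995.798 − 1000 = -4.20‰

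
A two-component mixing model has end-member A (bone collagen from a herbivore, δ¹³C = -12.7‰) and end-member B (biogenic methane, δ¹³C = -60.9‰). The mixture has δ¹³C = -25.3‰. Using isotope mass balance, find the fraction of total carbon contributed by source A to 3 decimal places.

δ_mix = f_A·δ_A + (1 − f_A)·δ_B  ⇒  f_A = (δ_mix − δ_B)/(δ_A − δ_B)
f_A = (-25.3 − (-60.9)) / (-12.7 − (-60.9))
f_A = 35.6 / 48.2 = 0.7386

0.739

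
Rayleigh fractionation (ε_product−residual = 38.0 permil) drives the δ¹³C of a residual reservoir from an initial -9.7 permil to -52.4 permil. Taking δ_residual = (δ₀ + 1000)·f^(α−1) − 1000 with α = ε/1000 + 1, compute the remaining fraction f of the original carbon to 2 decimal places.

0.31

α − 1 = ε/1000 = 0.0380
(δ_res + 1000)/(δ₀ + 1000) = (-52.4 + 1000)/(-9.7 + 1000) = 947.6/990.3 = 0.956882
f = 0.956882^(1/0.0380) = exp(ln(0.956882)/0.0380) = exp(-0.04408/0.0380)
f = exp(-1.1599) = 0.3135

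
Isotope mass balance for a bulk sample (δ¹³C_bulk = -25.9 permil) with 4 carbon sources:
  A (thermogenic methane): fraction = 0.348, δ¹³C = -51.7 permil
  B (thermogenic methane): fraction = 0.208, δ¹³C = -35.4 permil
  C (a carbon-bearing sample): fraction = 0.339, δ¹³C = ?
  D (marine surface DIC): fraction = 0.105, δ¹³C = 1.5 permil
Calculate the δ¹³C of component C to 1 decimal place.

-2.1 permil

Isotope mass balance: δ_bulk = Σ fᵢ·δᵢ.
-25.9 = 0.348×(-51.7) + 0.208×(-35.4) + 0.339×δ_C + 0.105×(1.5)
0.339·δ_C = -25.9 − (-25.197) = -0.703
δ_C = -0.703 / 0.339 = -2.07 permil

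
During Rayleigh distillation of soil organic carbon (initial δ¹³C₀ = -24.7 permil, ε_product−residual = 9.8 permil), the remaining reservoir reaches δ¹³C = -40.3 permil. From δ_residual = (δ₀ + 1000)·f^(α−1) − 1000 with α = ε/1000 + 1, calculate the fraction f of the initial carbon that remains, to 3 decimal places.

0.193

α − 1 = ε/1000 = 0.0098
(δ_res + 1000)/(δ₀ + 1000) = (-40.3 + 1000)/(-24.7 + 1000) = 959.7/975.3 = 0.984005
f = 0.984005^(1/0.0098) = exp(ln(0.984005)/0.0098) = exp(-0.01612/0.0098)
f = exp(-1.6453) = 0.1929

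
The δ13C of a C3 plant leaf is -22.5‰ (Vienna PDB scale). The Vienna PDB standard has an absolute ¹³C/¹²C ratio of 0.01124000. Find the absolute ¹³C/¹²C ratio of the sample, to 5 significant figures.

0.010987

R_sample = R_standard × (δ13C/1000 + 1)
R_sample = 0.01124000 × (-22.5/1000 + 1) = 0.01124000 × 0.977500
R_sample = 0.0109871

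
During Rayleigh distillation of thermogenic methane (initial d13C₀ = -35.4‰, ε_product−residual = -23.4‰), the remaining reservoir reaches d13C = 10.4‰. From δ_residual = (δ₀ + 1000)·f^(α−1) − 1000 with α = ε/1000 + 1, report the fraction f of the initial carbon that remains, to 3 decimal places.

0.138

α − 1 = ε/1000 = -0.0234
(δ_res + 1000)/(δ₀ + 1000) = (10.4 + 1000)/(-35.4 + 1000) = 1010.4/964.6 = 1.047481
f = 1.047481^(1/-0.0234) = exp(ln(1.047481)/-0.0234) = exp(0.04639/-0.0234)
f = exp(-1.9824) = 0.1377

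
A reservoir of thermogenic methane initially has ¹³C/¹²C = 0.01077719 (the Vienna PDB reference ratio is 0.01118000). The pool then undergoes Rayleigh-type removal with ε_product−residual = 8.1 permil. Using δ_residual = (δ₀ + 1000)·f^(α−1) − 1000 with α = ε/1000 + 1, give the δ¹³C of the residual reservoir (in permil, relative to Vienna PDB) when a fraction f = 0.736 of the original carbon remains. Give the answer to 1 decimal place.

δ₀ = (0.01077719/0.01118000 − 1)×1000 = (0.963970 − 1)×1000 = -36.030 permil
α − 1 = ε/1000 = 0.0081
f^(α−1) = 0.736^(0.0081) = 0.997520
δ_res = (-36.030 + 1000) × 0.997520 − 1000 = 961.580 − 1000 = -38.42 permil

-38.4 permil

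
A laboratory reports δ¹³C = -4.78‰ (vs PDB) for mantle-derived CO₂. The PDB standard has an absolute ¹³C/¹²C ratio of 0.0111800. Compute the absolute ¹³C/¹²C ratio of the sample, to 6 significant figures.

R_sample = R_standard × (δ¹³C/1000 + 1)
R_sample = 0.0111800 × (-4.78/1000 + 1) = 0.0111800 × 0.995220
R_sample = 0.0111266

0.0111266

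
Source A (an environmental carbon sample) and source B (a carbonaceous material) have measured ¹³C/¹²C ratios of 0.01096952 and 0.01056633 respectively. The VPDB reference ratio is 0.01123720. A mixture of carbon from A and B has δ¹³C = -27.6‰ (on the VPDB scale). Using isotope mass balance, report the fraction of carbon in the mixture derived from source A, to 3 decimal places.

0.895

δ_A = (0.01096952/0.01123720 − 1)×1000 = (0.976179 − 1)×1000 = -23.821‰
δ_B = (0.01056633/0.01123720 − 1)×1000 = (0.940299 − 1)×1000 = -59.701‰
f_A = (δ_mix − δ_B)/(δ_A − δ_B) = (-27.6 − (-59.701))/(-23.821 − (-59.701))
f_A = 32.101 / 35.880 = 0.8947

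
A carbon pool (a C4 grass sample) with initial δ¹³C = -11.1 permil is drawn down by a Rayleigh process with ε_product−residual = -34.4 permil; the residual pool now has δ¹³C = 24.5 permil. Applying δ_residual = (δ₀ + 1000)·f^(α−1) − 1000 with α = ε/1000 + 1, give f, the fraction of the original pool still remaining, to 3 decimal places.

α − 1 = ε/1000 = -0.0344
(δ_res + 1000)/(δ₀ + 1000) = (24.5 + 1000)/(-11.1 + 1000) = 1024.5/988.9 = 1.036000
f = 1.036000^(1/-0.0344) = exp(ln(1.036000)/-0.0344) = exp(0.03537/-0.0344)
f = exp(-1.0281) = 0.3577

0.358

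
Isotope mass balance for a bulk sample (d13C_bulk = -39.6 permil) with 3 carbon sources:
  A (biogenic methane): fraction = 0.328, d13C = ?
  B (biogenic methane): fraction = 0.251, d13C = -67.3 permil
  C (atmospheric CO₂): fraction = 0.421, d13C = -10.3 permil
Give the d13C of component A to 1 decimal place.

Isotope mass balance: δ_bulk = Σ fᵢ·δᵢ.
-39.6 = 0.328×δ_A + 0.251×(-67.3) + 0.421×(-10.3)
0.328·δ_A = -39.6 − (-21.229) = -18.371
δ_A = -18.371 / 0.328 = -56.01 permil

-56.0 permil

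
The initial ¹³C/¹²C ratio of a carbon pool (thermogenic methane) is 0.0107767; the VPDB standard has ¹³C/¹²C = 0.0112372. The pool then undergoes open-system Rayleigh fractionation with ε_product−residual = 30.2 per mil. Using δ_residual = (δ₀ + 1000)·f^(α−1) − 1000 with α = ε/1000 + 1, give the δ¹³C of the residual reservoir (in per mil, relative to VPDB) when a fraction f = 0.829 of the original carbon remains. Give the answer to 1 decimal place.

δ₀ = (0.0107767/0.0112372 − 1)×1000 = (0.959020 − 1)×1000 = -40.980 per mil
α − 1 = ε/1000 = 0.0302
f^(α−1) = 0.829^(0.0302) = 0.994352
δ_res = (-40.980 + 1000) × 0.994352 − 1000 = 953.604 − 1000 = -46.40 per mil

-46.4 per mil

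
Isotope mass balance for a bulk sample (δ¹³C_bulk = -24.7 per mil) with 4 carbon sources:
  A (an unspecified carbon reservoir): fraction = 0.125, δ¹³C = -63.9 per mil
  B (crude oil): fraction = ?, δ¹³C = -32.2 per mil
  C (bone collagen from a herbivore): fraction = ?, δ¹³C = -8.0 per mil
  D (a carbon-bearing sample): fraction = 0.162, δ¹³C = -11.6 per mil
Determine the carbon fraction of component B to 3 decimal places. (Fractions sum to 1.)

0.377

Let f_B and f_C be the unknown fractions; fractions sum to 1 so f_B + f_C = 0.713.
Mass balance: Σ fᵢ·δᵢ = δ_bulk ⇒ f_B·(-32.2) + f_C·(-8.0) = -24.7 − (-9.867) = -14.833
Substitute f_C = 0.713 − f_B:
f_B·(-32.2 − -8.0) = -14.833 − 0.713×(-8.0) = -9.129
f_B = -9.129 / -24.2 = 0.3772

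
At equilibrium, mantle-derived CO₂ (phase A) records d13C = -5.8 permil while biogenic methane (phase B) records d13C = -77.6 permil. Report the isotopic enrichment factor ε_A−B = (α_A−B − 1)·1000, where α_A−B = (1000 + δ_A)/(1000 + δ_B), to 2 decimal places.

77.84 permil

α_A−B = (1000 + -5.8) / (1000 + -77.6) = 994.2 / 922.4 = 1.077840
ε_A−B = (1.077840 − 1) × 1000 = 77.840 permil
(The approximation ε ≈ δ_A − δ_B would give 71.8 permil.)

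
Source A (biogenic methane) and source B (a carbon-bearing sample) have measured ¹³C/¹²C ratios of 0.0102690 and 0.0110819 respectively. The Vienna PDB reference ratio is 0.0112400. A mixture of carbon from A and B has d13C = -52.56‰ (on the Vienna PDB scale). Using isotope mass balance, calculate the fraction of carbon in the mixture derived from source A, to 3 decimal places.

0.532

δ_A = (0.0102690/0.0112400 − 1)×1000 = (0.913612 − 1)×1000 = -86.388‰
δ_B = (0.0110819/0.0112400 − 1)×1000 = (0.985934 − 1)×1000 = -14.066‰
f_A = (δ_mix − δ_B)/(δ_A − δ_B) = (-52.56 − (-14.066))/(-86.388 − (-14.066))
f_A = -38.494 / -72.322 = 0.5323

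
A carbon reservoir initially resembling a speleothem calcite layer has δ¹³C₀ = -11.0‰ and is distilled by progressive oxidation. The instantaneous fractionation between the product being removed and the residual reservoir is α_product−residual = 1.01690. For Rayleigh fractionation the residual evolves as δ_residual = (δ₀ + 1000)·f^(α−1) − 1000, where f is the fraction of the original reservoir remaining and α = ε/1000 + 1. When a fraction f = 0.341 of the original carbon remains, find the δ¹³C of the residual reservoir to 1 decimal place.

-28.8‰

Rayleigh residual: δ_res = (δ₀ + 1000)·f^(α−1) − 1000
α − 1 = 0.01690
f^(α−1) = 0.341^(0.01690) = 0.981982
δ_res = (-11.0 + 1000) × 0.981982 − 1000 = 971.180 − 1000 = -28.82‰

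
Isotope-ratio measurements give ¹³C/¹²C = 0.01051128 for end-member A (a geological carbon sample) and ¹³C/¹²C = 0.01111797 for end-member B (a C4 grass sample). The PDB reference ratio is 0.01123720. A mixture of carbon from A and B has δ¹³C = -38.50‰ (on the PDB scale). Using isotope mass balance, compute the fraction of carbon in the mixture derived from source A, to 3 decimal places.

0.517

δ_A = (0.01051128/0.01123720 − 1)×1000 = (0.935400 − 1)×1000 = -64.600‰
δ_B = (0.01111797/0.01123720 − 1)×1000 = (0.989390 − 1)×1000 = -10.610‰
f_A = (δ_mix − δ_B)/(δ_A − δ_B) = (-38.50 − (-10.610))/(-64.600 − (-10.610))
f_A = -27.890 / -53.989 = 0.5166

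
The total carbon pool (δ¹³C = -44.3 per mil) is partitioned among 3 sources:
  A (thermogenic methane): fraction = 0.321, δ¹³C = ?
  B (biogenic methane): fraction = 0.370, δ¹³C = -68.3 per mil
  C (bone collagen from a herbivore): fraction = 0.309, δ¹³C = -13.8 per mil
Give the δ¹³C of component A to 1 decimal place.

-46.0 per mil

Isotope mass balance: δ_bulk = Σ fᵢ·δᵢ.
-44.3 = 0.321×δ_A + 0.370×(-68.3) + 0.309×(-13.8)
0.321·δ_A = -44.3 − (-29.535) = -14.765
δ_A = -14.765 / 0.321 = -46.00 per mil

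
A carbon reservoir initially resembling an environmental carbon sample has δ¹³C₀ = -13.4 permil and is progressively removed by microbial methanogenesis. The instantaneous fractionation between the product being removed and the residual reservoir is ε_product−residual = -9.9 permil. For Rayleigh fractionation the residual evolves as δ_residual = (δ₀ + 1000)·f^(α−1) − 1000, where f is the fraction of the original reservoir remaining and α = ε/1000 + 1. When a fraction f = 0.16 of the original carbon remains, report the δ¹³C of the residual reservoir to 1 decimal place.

4.7 permil

Rayleigh residual: δ_res = (δ₀ + 1000)·f^(α−1) − 1000
α = ε/1000 + 1 = 0.99010, so α − 1 = -0.00990
f^(α−1) = 0.16^(-0.00990) = 1.018308
δ_res = (-13.4 + 1000) × 1.018308 − 1000 = 1004.663 − 1000 = 4.66 permil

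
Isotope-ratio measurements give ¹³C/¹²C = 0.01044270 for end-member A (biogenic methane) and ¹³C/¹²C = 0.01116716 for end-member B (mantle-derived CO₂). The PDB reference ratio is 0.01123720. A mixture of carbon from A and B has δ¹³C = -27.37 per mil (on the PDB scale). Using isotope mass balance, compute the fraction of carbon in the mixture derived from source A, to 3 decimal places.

0.328

δ_A = (0.01044270/0.01123720 − 1)×1000 = (0.929297 − 1)×1000 = -70.703 per mil
δ_B = (0.01116716/0.01123720 − 1)×1000 = (0.993767 − 1)×1000 = -6.233 per mil
f_A = (δ_mix − δ_B)/(δ_A − δ_B) = (-27.37 − (-6.233))/(-70.703 − (-6.233))
f_A = -21.137 / -64.470 = 0.3279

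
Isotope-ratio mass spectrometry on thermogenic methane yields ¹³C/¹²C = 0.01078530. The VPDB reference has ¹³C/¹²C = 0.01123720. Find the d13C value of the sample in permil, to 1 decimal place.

d13C = (R_sample / R_standard − 1) × 1000
R_sample / R_standard = 0.01078530 / 0.01123720 = 0.959785
d13C = (0.959785 − 1) × 1000 = -40.21 permil

-40.2 permil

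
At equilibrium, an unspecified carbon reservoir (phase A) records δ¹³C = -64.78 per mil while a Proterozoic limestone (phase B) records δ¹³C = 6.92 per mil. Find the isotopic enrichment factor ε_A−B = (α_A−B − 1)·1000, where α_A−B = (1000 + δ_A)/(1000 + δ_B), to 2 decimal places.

α_A−B = (1000 + -64.78) / (1000 + 6.92) = 935.22 / 1006.92 = 0.928793
ε_A−B = (0.928793 − 1) × 1000 = -71.207 per mil
(The approximation ε ≈ δ_A − δ_B would give -71.70 per mil.)

-71.21 per mil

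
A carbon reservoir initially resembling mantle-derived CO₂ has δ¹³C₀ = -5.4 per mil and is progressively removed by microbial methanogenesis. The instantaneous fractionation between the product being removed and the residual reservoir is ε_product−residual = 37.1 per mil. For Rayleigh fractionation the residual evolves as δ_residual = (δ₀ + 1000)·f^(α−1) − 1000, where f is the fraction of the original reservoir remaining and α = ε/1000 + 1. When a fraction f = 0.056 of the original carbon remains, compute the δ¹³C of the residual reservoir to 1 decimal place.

Rayleigh residual: δ_res = (δ₀ + 1000)·f^(α−1) − 1000
α = ε/1000 + 1 = 1.03710, so α − 1 = 0.03710
f^(α−1) = 0.056^(0.03710) = 0.898582
δ_res = (-5.4 + 1000) × 0.898582 − 1000 = 893.730 − 1000 = -106.27 per mil

-106.3 per mil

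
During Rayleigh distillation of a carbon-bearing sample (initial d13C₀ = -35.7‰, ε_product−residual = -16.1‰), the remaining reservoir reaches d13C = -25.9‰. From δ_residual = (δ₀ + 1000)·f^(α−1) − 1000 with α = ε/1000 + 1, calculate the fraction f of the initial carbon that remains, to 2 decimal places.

0.53

α − 1 = ε/1000 = -0.0161
(δ_res + 1000)/(δ₀ + 1000) = (-25.9 + 1000)/(-35.7 + 1000) = 974.1/964.3 = 1.010163
f = 1.010163^(1/-0.0161) = exp(ln(1.010163)/-0.0161) = exp(0.01011/-0.0161)
f = exp(-0.6280) = 0.5336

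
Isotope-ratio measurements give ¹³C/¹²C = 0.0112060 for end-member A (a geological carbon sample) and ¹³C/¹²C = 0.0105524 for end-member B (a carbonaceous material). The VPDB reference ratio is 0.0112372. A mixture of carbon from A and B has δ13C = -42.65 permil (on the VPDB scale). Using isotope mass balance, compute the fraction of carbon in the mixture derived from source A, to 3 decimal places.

0.314

δ_A = (0.0112060/0.0112372 − 1)×1000 = (0.997224 − 1)×1000 = -2.776 permil
δ_B = (0.0105524/0.0112372 − 1)×1000 = (0.939060 − 1)×1000 = -60.940 permil
f_A = (δ_mix − δ_B)/(δ_A − δ_B) = (-42.65 − (-60.940))/(-2.776 − (-60.940))
f_A = 18.290 / 58.164 = 0.3145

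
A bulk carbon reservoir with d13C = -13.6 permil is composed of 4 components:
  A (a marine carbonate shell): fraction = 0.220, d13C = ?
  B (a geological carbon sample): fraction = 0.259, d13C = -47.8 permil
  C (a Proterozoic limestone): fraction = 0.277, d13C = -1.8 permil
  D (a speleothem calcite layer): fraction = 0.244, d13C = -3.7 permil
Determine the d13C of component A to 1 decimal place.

Isotope mass balance: δ_bulk = Σ fᵢ·δᵢ.
-13.6 = 0.220×δ_A + 0.259×(-47.8) + 0.277×(-1.8) + 0.244×(-3.7)
0.220·δ_A = -13.6 − (-13.782) = 0.182
δ_A = 0.182 / 0.220 = 0.83 permil

0.8 permil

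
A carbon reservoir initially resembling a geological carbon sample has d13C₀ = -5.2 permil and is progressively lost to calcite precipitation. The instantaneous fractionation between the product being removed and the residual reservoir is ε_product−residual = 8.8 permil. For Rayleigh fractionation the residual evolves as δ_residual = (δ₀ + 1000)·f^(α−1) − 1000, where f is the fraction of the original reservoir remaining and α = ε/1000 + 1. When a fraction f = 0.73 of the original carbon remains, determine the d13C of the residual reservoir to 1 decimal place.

-8.0 permil

Rayleigh residual: δ_res = (δ₀ + 1000)·f^(α−1) − 1000
α = ε/1000 + 1 = 1.00880, so α − 1 = 0.00880
f^(α−1) = 0.73^(0.00880) = 0.997234
δ_res = (-5.2 + 1000) × 0.997234 − 1000 = 992.049 − 1000 = -7.95 permil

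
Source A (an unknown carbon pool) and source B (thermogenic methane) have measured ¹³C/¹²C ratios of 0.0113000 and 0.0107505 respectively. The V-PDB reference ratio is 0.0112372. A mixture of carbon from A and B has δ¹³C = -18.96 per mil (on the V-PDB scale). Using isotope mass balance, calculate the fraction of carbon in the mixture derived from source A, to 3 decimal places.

δ_A = (0.0113000/0.0112372 − 1)×1000 = (1.005589 − 1)×1000 = 5.589 per mil
δ_B = (0.0107505/0.0112372 − 1)×1000 = (0.956688 − 1)×1000 = -43.312 per mil
f_A = (δ_mix − δ_B)/(δ_A − δ_B) = (-18.96 − (-43.312))/(5.589 − (-43.312))
f_A = 24.352 / 48.900 = 0.4980

0.498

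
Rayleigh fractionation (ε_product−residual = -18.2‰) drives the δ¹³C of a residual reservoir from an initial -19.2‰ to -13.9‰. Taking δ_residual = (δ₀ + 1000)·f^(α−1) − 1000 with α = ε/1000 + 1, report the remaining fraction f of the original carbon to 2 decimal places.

α − 1 = ε/1000 = -0.0182
(δ_res + 1000)/(δ₀ + 1000) = (-13.9 + 1000)/(-19.2 + 1000) = 986.1/980.8 = 1.005404
f = 1.005404^(1/-0.0182) = exp(ln(1.005404)/-0.0182) = exp(0.00539/-0.0182)
f = exp(-0.2961) = 0.7437

0.74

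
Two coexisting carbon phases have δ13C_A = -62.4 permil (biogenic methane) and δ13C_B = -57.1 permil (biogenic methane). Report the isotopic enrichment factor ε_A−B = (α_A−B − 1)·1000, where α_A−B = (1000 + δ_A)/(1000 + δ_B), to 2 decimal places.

α_A−B = (1000 + -62.4) / (1000 + -57.1) = 937.6 / 942.9 = 0.994379
ε_A−B = (0.994379 − 1) × 1000 = -5.621 permil
(The approximation ε ≈ δ_A − δ_B would give -5.3 permil.)

-5.62 permil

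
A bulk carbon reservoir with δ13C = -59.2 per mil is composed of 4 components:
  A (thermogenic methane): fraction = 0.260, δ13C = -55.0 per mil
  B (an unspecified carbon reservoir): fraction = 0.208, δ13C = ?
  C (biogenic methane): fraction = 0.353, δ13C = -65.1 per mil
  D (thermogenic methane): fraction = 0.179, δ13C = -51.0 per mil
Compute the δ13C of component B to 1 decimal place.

Isotope mass balance: δ_bulk = Σ fᵢ·δᵢ.
-59.2 = 0.260×(-55.0) + 0.208×δ_B + 0.353×(-65.1) + 0.179×(-51.0)
0.208·δ_B = -59.2 − (-46.409) = -12.791
δ_B = -12.791 / 0.208 = -61.49 per mil

-61.5 per mil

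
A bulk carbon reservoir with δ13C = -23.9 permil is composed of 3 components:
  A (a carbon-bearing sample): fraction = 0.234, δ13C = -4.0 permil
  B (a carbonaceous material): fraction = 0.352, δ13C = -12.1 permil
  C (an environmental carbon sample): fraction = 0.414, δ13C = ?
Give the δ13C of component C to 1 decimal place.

Isotope mass balance: δ_bulk = Σ fᵢ·δᵢ.
-23.9 = 0.234×(-4.0) + 0.352×(-12.1) + 0.414×δ_C
0.414·δ_C = -23.9 − (-5.195) = -18.705
δ_C = -18.705 / 0.414 = -45.18 permil

-45.2 permil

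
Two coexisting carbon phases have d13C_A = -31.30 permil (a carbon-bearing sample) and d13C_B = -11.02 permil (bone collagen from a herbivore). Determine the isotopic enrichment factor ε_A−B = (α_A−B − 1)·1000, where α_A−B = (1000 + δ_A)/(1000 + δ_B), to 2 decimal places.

α_A−B = (1000 + -31.30) / (1000 + -11.02) = 968.70 / 988.98 = 0.979494
ε_A−B = (0.979494 − 1) × 1000 = -20.506 permil
(The approximation ε ≈ δ_A − δ_B would give -20.28 permil.)

-20.51 permil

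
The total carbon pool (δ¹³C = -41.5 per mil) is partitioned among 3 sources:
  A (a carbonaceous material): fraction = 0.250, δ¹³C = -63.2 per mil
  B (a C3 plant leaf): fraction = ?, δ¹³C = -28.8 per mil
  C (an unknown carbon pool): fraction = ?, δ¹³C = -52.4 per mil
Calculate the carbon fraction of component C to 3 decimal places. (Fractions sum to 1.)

Let f_C and f_B be the unknown fractions; fractions sum to 1 so f_C + f_B = 0.750.
Mass balance: Σ fᵢ·δᵢ = δ_bulk ⇒ f_C·(-52.4) + f_B·(-28.8) = -41.5 − (-15.800) = -25.700
Substitute f_B = 0.750 − f_C:
f_C·(-52.4 − -28.8) = -25.700 − 0.750×(-28.8) = -4.100
f_C = -4.100 / -23.6 = 0.1737

0.174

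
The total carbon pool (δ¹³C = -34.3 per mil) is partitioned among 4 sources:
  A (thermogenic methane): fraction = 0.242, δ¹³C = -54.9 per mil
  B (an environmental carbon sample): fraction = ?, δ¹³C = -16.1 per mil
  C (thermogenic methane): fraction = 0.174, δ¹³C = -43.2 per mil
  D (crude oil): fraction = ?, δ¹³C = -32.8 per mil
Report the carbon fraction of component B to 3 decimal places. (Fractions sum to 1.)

0.339

Let f_B and f_D be the unknown fractions; fractions sum to 1 so f_B + f_D = 0.584.
Mass balance: Σ fᵢ·δᵢ = δ_bulk ⇒ f_B·(-16.1) + f_D·(-32.8) = -34.3 − (-20.803) = -13.497
Substitute f_D = 0.584 − f_B:
f_B·(-16.1 − -32.8) = -13.497 − 0.584×(-32.8) = 5.658
f_B = 5.658 / 16.7 = 0.3388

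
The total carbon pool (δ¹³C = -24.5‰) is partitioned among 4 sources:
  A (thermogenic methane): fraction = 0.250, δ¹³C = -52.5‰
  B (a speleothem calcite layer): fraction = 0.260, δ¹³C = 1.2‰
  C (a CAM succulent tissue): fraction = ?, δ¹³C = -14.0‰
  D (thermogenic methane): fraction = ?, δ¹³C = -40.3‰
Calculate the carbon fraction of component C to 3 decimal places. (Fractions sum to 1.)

0.306

Let f_C and f_D be the unknown fractions; fractions sum to 1 so f_C + f_D = 0.490.
Mass balance: Σ fᵢ·δᵢ = δ_bulk ⇒ f_C·(-14.0) + f_D·(-40.3) = -24.5 − (-12.813) = -11.687
Substitute f_D = 0.490 − f_C:
f_C·(-14.0 − -40.3) = -11.687 − 0.490×(-40.3) = 8.060
f_C = 8.060 / 26.3 = 0.3065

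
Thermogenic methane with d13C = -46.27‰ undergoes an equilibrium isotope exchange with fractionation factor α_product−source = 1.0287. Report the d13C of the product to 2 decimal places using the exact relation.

-18.90‰

δ_product = (δ_source + 1000)·α − 1000
δ_product = (-46.27 + 1000) × 1.0287 − 1000
δ_product = 981.102 − 1000 = -18.898‰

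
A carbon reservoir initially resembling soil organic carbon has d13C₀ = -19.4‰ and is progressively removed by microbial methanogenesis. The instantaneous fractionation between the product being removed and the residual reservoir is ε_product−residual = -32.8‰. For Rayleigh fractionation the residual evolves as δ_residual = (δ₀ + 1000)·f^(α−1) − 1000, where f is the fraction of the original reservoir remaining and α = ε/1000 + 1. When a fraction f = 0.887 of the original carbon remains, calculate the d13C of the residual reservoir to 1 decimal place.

-15.5‰

Rayleigh residual: δ_res = (δ₀ + 1000)·f^(α−1) − 1000
α = ε/1000 + 1 = 0.96720, so α − 1 = -0.03280
f^(α−1) = 0.887^(-0.03280) = 1.003941
δ_res = (-19.4 + 1000) × 1.003941 − 1000 = 984.464 − 1000 = -15.54‰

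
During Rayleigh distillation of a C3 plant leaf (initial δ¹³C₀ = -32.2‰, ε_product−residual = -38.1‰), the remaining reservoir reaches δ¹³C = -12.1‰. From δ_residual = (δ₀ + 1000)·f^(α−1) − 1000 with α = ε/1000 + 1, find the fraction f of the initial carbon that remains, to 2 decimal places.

α − 1 = ε/1000 = -0.0381
(δ_res + 1000)/(δ₀ + 1000) = (-12.1 + 1000)/(-32.2 + 1000) = 987.9/967.8 = 1.020769
f = 1.020769^(1/-0.0381) = exp(ln(1.020769)/-0.0381) = exp(0.02056/-0.0381)
f = exp(-0.5395) = 0.5830

0.58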